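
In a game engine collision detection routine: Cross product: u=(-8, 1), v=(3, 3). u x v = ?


u x v = u_x*v_y - u_y*v_x = (-8)*3 - 1*3
= (-24) - 3 = -27

-27


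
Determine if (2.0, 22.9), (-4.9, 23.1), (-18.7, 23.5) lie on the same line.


Cross product: ((-4.9)-2)*(23.5-22.9) - (23.1-22.9)*((-18.7)-2)
= 0

Yes, collinear


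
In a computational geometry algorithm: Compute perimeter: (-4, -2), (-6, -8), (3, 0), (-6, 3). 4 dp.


Sides: (-4, -2)->(-6, -8): sqrt(40) = 6.324555, (-6, -8)->(3, 0): sqrt(145) = 12.041595, (3, 0)->(-6, 3): sqrt(90) = 9.486833, (-6, 3)->(-4, -2): sqrt(29) = 5.385165
Sum = 33.238148
Perimeter = 33.2381

33.2381


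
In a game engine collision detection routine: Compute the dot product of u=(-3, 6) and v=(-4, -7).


u . v = u_x*v_x + u_y*v_y = (-3)*(-4) + 6*(-7)
= 12 + (-42) = -30

-30


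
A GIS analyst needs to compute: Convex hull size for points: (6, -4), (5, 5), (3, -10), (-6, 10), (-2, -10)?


Convex hull vertices (CCW): (-6, 10), (-2, -10), (3, -10), (6, -4), (5, 5)
Count = 5

5


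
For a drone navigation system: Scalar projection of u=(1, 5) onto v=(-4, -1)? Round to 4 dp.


u.v = -9, |v| = sqrt(17) = 4.1231
Scalar projection = u.v / |v| = -9 / sqrt(17) = -2.1828

-2.1828


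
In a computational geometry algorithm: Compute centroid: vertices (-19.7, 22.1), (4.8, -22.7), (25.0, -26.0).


Centroid = ((x_A+x_B+x_C)/3, (y_A+y_B+y_C)/3)
= (((-19.7)+4.8+25)/3, (22.1+(-22.7)+(-26))/3)
= (3.3667, -8.8667)

(3.3667, -8.8667)


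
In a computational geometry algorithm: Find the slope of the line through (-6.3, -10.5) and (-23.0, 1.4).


slope = (y2-y1)/(x2-x1) = (1.4-(-10.5))/((-23)-(-6.3)) = 11.9/(-16.7) = -0.7126

-0.7126


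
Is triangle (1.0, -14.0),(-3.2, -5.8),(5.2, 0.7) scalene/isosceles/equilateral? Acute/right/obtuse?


Side lengths squared: AB^2=84.88, BC^2=112.81, CA^2=233.73
Sorted: [84.88, 112.81, 233.73]
By sides: Scalene, By angles: Obtuse

Scalene, Obtuse


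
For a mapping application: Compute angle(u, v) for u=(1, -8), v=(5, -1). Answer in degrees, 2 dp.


u.v = 13, |u| = sqrt(65) = 8.0623, |v| = sqrt(26) = 5.099
cos(theta) = u.v/(|u||v|) = 13/sqrt(1690) = 0.316228
theta = acos(0.316228) = 71.57 degrees

71.57 degrees


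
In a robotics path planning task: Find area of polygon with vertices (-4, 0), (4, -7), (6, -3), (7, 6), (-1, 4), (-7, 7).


Shoelace sum: ((-4)*(-7) - 4*0) + (4*(-3) - 6*(-7)) + (6*6 - 7*(-3)) + (7*4 - (-1)*6) + ((-1)*7 - (-7)*4) + ((-7)*0 - (-4)*7)
= 198
Area = |198|/2 = 99

99


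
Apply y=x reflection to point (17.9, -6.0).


Reflection over y=x: (x,y) -> (y,x)
(17.9, -6) -> (-6, 17.9)

(-6, 17.9)


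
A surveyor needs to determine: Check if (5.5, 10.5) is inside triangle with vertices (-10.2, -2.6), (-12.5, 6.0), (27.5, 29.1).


Cross products: AB x AP = -165.15, BC x BP = -235.8, CA x CP = 3.82
All same sign? no

No, outside


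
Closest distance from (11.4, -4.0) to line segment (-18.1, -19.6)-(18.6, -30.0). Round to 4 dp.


Project P onto AB: t = 0.6326 (clamped to [0,1])
Closest point on segment: (5.115, -26.1786)
Distance: 23.052

23.052


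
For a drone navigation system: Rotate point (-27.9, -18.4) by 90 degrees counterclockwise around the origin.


90° CCW: (x,y) -> (-y, x)
(-27.9,-18.4) -> (18.4, -27.9)

(18.4, -27.9)


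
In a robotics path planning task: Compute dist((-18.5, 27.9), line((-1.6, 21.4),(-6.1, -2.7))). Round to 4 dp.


|cross product| = 436.54
|line direction| = sqrt(601.06) = 24.5165
Distance = 436.54/sqrt(601.06) = 17.8059

17.8059


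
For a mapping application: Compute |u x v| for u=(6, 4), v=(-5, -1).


|u x v| = |6*(-1) - 4*(-5)|
= |(-6) - (-20)| = 14

14


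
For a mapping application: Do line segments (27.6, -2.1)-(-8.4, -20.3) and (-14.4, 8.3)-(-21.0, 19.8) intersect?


Cross products: d1=-414.36, d2=119.76, d3=-1138.8, d4=-1672.92
d1*d2 < 0 and d3*d4 < 0? no

No, they don't intersect


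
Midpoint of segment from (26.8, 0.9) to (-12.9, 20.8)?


M = ((26.8+(-12.9))/2, (0.9+20.8)/2)
= (6.95, 10.85)

(6.95, 10.85)


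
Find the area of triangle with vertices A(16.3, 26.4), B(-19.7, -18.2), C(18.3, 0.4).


Area = |x_A(y_B-y_C) + x_B(y_C-y_A) + x_C(y_A-y_B)|/2
= |(-303.18) + 512.2 + 816.18|/2
= 1025.2/2 = 512.6

512.6


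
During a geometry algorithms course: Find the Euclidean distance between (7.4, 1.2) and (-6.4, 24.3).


dx=-13.8, dy=23.1
d^2 = (-13.8)^2 + 23.1^2 = 724.05
d = sqrt(724.05) = 26.9082

26.9082


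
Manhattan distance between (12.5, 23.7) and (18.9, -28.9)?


|12.5-18.9| + |23.7-(-28.9)| = 6.4 + 52.6 = 59

59


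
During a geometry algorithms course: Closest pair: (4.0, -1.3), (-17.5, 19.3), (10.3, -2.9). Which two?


d(P0,P1) = 29.776, d(P0,P2) = 6.5, d(P1,P2) = 35.5764
Closest: P0 and P2

Closest pair: (4.0, -1.3) and (10.3, -2.9), distance = 6.5


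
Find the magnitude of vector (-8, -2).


|u| = sqrt((-8)^2 + (-2)^2) = sqrt(68) = 8.2462

8.2462


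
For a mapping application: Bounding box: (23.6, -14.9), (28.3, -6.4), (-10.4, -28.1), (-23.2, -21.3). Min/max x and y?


x range: [-23.2, 28.3]
y range: [-28.1, -6.4]
Bounding box: (-23.2,-28.1) to (28.3,-6.4)

(-23.2,-28.1) to (28.3,-6.4)


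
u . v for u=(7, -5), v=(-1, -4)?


u . v = u_x*v_x + u_y*v_y = 7*(-1) + (-5)*(-4)
= (-7) + 20 = 13

13


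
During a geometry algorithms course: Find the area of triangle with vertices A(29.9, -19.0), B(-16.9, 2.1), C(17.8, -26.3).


Area = |x_A(y_B-y_C) + x_B(y_C-y_A) + x_C(y_A-y_B)|/2
= |849.16 + 123.37 + (-375.58)|/2
= 596.95/2 = 298.475

298.475


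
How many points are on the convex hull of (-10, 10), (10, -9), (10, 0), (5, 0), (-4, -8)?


Convex hull vertices (CCW): (-10, 10), (-4, -8), (10, -9), (10, 0)
Count = 4

4


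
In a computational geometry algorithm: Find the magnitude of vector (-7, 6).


|u| = sqrt((-7)^2 + 6^2) = sqrt(85) = 9.2195

9.2195


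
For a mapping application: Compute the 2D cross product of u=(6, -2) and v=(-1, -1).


u x v = u_x*v_y - u_y*v_x = 6*(-1) - (-2)*(-1)
= (-6) - 2 = -8

-8


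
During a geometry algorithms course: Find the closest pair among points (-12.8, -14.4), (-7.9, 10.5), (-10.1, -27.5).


d(P0,P1) = 25.3775, d(P0,P2) = 13.3754, d(P1,P2) = 38.0636
Closest: P0 and P2

Closest pair: (-12.8, -14.4) and (-10.1, -27.5), distance = 13.3754


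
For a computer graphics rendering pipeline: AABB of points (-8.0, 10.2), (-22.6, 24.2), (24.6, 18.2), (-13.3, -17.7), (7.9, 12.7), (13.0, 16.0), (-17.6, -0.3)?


x range: [-22.6, 24.6]
y range: [-17.7, 24.2]
Bounding box: (-22.6,-17.7) to (24.6,24.2)

(-22.6,-17.7) to (24.6,24.2)


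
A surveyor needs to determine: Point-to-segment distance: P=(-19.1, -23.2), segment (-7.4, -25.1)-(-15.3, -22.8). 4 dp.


Project P onto AB: t = 1 (clamped to [0,1])
Closest point on segment: (-15.3, -22.8)
Distance: 3.821

3.821


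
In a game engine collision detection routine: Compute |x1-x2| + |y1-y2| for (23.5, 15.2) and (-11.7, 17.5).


|23.5-(-11.7)| + |15.2-17.5| = 35.2 + 2.3 = 37.5

37.5


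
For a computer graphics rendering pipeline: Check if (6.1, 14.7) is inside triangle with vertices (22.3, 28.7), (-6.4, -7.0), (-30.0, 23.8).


Cross products: AB x AP = -176.54, BC x BP = -897.12, CA x CP = -652.82
All same sign? yes

Yes, inside


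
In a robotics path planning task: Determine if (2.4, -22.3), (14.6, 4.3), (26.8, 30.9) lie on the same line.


Cross product: (14.6-2.4)*(30.9-(-22.3)) - (4.3-(-22.3))*(26.8-2.4)
= 0

Yes, collinear


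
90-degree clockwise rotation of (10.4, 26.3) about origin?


90° CW: (x,y) -> (y, -x)
(10.4,26.3) -> (26.3, -10.4)

(26.3, -10.4)


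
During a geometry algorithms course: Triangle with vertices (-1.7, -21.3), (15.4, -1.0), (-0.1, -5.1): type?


Side lengths squared: AB^2=704.5, BC^2=257.06, CA^2=265
Sorted: [257.06, 265, 704.5]
By sides: Scalene, By angles: Obtuse

Scalene, Obtuse


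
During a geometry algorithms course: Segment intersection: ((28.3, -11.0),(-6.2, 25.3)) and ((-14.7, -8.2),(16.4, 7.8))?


Cross products: d1=-775.08, d2=905.85, d3=1464.3, d4=-216.63
d1*d2 < 0 and d3*d4 < 0? yes

Yes, they intersect


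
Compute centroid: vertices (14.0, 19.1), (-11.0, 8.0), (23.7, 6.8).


Centroid = ((x_A+x_B+x_C)/3, (y_A+y_B+y_C)/3)
= ((14+(-11)+23.7)/3, (19.1+8+6.8)/3)
= (8.9, 11.3)

(8.9, 11.3)


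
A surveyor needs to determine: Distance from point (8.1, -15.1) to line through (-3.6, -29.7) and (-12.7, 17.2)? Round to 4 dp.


|cross product| = 681.59
|line direction| = sqrt(2282.42) = 47.7747
Distance = 681.59/sqrt(2282.42) = 14.2668

14.2668


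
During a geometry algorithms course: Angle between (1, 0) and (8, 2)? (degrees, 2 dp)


u.v = 8, |u| = sqrt(1) = 1, |v| = sqrt(68) = 8.2462
cos(theta) = u.v/(|u||v|) = 8/sqrt(68) = 0.970143
theta = acos(0.970143) = 14.04 degrees

14.04 degrees


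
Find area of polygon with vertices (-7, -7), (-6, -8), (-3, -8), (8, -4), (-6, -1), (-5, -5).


Shoelace sum: ((-7)*(-8) - (-6)*(-7)) + ((-6)*(-8) - (-3)*(-8)) + ((-3)*(-4) - 8*(-8)) + (8*(-1) - (-6)*(-4)) + ((-6)*(-5) - (-5)*(-1)) + ((-5)*(-7) - (-7)*(-5))
= 107
Area = |107|/2 = 53.5

53.5


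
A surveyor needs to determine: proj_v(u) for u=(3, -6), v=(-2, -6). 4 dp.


u.v = 30, |v| = sqrt(40) = 6.3246
Scalar projection = u.v / |v| = 30 / sqrt(40) = 4.7434

4.7434


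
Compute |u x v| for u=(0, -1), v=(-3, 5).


|u x v| = |0*5 - (-1)*(-3)|
= |0 - 3| = 3

3


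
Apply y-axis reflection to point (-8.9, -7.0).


Reflection over y-axis: (x,y) -> (-x,y)
(-8.9, -7) -> (8.9, -7)

(8.9, -7)


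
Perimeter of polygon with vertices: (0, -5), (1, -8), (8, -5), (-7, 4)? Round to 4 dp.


Sides: (0, -5)->(1, -8): sqrt(10) = 3.162278, (1, -8)->(8, -5): sqrt(58) = 7.615773, (8, -5)->(-7, 4): sqrt(306) = 17.492856, (-7, 4)->(0, -5): sqrt(130) = 11.401754
Sum = 39.672661
Perimeter = 39.6727

39.6727


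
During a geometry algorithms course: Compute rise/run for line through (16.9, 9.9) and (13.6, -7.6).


slope = (y2-y1)/(x2-x1) = ((-7.6)-9.9)/(13.6-16.9) = (-17.5)/(-3.3) = 5.303

5.303


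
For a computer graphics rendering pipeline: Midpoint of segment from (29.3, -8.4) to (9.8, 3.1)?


M = ((29.3+9.8)/2, ((-8.4)+3.1)/2)
= (19.55, -2.65)

(19.55, -2.65)


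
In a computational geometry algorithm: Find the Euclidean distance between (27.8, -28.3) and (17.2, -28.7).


dx=-10.6, dy=-0.4
d^2 = (-10.6)^2 + (-0.4)^2 = 112.52
d = sqrt(112.52) = 10.6075

10.6075


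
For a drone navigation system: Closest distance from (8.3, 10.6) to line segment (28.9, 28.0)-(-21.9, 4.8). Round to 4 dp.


Project P onto AB: t = 0.465 (clamped to [0,1])
Closest point on segment: (5.2799, 17.2129)
Distance: 7.2699

7.2699


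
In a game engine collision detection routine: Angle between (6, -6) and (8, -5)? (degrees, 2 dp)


u.v = 78, |u| = sqrt(72) = 8.4853, |v| = sqrt(89) = 9.434
cos(theta) = u.v/(|u||v|) = 78/sqrt(6408) = 0.974391
theta = acos(0.974391) = 12.99 degrees

12.99 degrees


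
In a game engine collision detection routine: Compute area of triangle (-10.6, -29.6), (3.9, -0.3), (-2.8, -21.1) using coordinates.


Area = |x_A(y_B-y_C) + x_B(y_C-y_A) + x_C(y_A-y_B)|/2
= |(-220.48) + 33.15 + 82.04|/2
= 105.29/2 = 52.645

52.645


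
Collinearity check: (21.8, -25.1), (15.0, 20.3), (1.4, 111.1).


Cross product: (15-21.8)*(111.1-(-25.1)) - (20.3-(-25.1))*(1.4-21.8)
= 0

Yes, collinear


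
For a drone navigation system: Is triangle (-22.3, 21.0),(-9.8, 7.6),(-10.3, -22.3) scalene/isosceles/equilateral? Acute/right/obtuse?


Side lengths squared: AB^2=335.81, BC^2=894.26, CA^2=2018.89
Sorted: [335.81, 894.26, 2018.89]
By sides: Scalene, By angles: Obtuse

Scalene, Obtuse


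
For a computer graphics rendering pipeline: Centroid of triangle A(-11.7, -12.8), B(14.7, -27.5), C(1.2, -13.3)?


Centroid = ((x_A+x_B+x_C)/3, (y_A+y_B+y_C)/3)
= (((-11.7)+14.7+1.2)/3, ((-12.8)+(-27.5)+(-13.3))/3)
= (1.4, -17.8667)

(1.4, -17.8667)


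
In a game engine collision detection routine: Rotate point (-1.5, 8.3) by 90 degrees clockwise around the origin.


90° CW: (x,y) -> (y, -x)
(-1.5,8.3) -> (8.3, 1.5)

(8.3, 1.5)


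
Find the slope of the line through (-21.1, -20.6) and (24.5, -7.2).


slope = (y2-y1)/(x2-x1) = ((-7.2)-(-20.6))/(24.5-(-21.1)) = 13.4/45.6 = 0.2939

0.2939


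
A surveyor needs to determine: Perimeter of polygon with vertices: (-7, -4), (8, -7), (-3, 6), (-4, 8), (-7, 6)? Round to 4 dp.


Sides: (-7, -4)->(8, -7): sqrt(234) = 15.297059, (8, -7)->(-3, 6): sqrt(290) = 17.029386, (-3, 6)->(-4, 8): sqrt(5) = 2.236068, (-4, 8)->(-7, 6): sqrt(13) = 3.605551, (-7, 6)->(-7, -4): sqrt(100) = 10
Sum = 48.168064
Perimeter = 48.1681

48.1681


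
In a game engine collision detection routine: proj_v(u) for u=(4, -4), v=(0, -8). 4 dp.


u.v = 32, |v| = sqrt(64) = 8
Scalar projection = u.v / |v| = 32 / sqrt(64) = 4

4


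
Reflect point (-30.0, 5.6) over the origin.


Reflection over origin: (x,y) -> (-x,-y)
(-30, 5.6) -> (30, -5.6)

(30, -5.6)


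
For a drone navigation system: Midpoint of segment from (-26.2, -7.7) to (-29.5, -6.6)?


M = (((-26.2)+(-29.5))/2, ((-7.7)+(-6.6))/2)
= (-27.85, -7.15)

(-27.85, -7.15)


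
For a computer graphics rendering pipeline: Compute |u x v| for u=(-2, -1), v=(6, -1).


|u x v| = |(-2)*(-1) - (-1)*6|
= |2 - (-6)| = 8

8


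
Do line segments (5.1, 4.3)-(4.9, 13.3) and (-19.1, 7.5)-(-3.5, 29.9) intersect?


Cross products: d1=-592, d2=-447.12, d3=217.16, d4=72.28
d1*d2 < 0 and d3*d4 < 0? no

No, they don't intersect


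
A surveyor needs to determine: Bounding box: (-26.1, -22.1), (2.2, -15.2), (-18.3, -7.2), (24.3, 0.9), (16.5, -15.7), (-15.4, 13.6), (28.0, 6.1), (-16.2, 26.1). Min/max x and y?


x range: [-26.1, 28]
y range: [-22.1, 26.1]
Bounding box: (-26.1,-22.1) to (28,26.1)

(-26.1,-22.1) to (28,26.1)


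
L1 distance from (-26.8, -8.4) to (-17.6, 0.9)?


|(-26.8)-(-17.6)| + |(-8.4)-0.9| = 9.2 + 9.3 = 18.5

18.5


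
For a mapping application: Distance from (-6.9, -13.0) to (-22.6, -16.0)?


dx=-15.7, dy=-3
d^2 = (-15.7)^2 + (-3)^2 = 255.49
d = sqrt(255.49) = 15.9841

15.9841


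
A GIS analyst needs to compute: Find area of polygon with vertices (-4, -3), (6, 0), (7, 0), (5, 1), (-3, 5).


Shoelace sum: ((-4)*0 - 6*(-3)) + (6*0 - 7*0) + (7*1 - 5*0) + (5*5 - (-3)*1) + ((-3)*(-3) - (-4)*5)
= 82
Area = |82|/2 = 41

41


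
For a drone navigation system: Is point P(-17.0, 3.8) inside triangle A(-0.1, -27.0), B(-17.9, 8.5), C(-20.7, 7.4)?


Cross products: AB x AP = 51.71, BC x BP = 14.15, CA x CP = 53.12
All same sign? yes

Yes, inside


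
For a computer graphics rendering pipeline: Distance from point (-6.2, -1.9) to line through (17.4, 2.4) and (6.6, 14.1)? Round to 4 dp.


|cross product| = 322.56
|line direction| = sqrt(253.53) = 15.9226
Distance = 322.56/sqrt(253.53) = 20.258

20.258


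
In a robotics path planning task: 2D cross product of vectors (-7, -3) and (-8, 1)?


u x v = u_x*v_y - u_y*v_x = (-7)*1 - (-3)*(-8)
= (-7) - 24 = -31

-31


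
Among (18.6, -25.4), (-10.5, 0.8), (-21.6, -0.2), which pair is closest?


d(P0,P1) = 39.1567, d(P0,P2) = 47.4455, d(P1,P2) = 11.145
Closest: P1 and P2

Closest pair: (-10.5, 0.8) and (-21.6, -0.2), distance = 11.145


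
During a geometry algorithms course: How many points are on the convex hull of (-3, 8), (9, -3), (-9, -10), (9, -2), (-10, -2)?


Convex hull vertices (CCW): (-10, -2), (-9, -10), (9, -3), (9, -2), (-3, 8)
Count = 5

5


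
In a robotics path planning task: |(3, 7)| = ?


|u| = sqrt(3^2 + 7^2) = sqrt(58) = 7.6158

7.6158


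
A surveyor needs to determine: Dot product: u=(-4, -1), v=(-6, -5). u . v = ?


u . v = u_x*v_x + u_y*v_y = (-4)*(-6) + (-1)*(-5)
= 24 + 5 = 29

29


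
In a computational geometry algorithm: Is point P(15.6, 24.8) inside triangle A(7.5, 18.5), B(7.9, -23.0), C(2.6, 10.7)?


Cross products: AB x AP = 338.67, BC x BP = -512.83, CA x CP = -32.31
All same sign? no

No, outside


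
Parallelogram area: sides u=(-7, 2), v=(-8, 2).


|u x v| = |(-7)*2 - 2*(-8)|
= |(-14) - (-16)| = 2

2


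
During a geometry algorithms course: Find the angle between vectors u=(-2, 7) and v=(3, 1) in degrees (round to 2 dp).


u.v = 1, |u| = sqrt(53) = 7.2801, |v| = sqrt(10) = 3.1623
cos(theta) = u.v/(|u||v|) = 1/sqrt(530) = 0.043437
theta = acos(0.043437) = 87.51 degrees

87.51 degrees


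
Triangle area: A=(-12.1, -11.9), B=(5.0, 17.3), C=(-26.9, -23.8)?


Area = |x_A(y_B-y_C) + x_B(y_C-y_A) + x_C(y_A-y_B)|/2
= |(-497.31) + (-59.5) + 785.48|/2
= 228.67/2 = 114.335

114.335


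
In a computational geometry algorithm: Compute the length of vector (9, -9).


|u| = sqrt(9^2 + (-9)^2) = sqrt(162) = 12.7279

12.7279


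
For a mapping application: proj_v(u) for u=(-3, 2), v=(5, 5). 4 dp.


u.v = -5, |v| = sqrt(50) = 7.0711
Scalar projection = u.v / |v| = -5 / sqrt(50) = -0.7071

-0.7071


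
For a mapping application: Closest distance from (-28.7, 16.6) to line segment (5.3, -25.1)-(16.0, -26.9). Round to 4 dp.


Project P onto AB: t = 0 (clamped to [0,1])
Closest point on segment: (5.3, -25.1)
Distance: 53.8042

53.8042


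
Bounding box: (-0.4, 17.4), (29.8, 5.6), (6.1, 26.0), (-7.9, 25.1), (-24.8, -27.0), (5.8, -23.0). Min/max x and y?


x range: [-24.8, 29.8]
y range: [-27, 26]
Bounding box: (-24.8,-27) to (29.8,26)

(-24.8,-27) to (29.8,26)


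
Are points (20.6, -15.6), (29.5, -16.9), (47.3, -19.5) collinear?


Cross product: (29.5-20.6)*((-19.5)-(-15.6)) - ((-16.9)-(-15.6))*(47.3-20.6)
= 0

Yes, collinear


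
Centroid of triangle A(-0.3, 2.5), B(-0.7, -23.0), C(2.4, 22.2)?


Centroid = ((x_A+x_B+x_C)/3, (y_A+y_B+y_C)/3)
= (((-0.3)+(-0.7)+2.4)/3, (2.5+(-23)+22.2)/3)
= (0.4667, 0.5667)

(0.4667, 0.5667)


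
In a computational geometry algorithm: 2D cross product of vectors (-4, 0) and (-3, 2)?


u x v = u_x*v_y - u_y*v_x = (-4)*2 - 0*(-3)
= (-8) - 0 = -8

-8


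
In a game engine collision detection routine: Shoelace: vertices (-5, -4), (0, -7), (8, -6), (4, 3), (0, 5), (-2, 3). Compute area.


Shoelace sum: ((-5)*(-7) - 0*(-4)) + (0*(-6) - 8*(-7)) + (8*3 - 4*(-6)) + (4*5 - 0*3) + (0*3 - (-2)*5) + ((-2)*(-4) - (-5)*3)
= 192
Area = |192|/2 = 96

96


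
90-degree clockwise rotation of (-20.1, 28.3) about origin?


90° CW: (x,y) -> (y, -x)
(-20.1,28.3) -> (28.3, 20.1)

(28.3, 20.1)


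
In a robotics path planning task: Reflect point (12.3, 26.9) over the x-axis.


Reflection over x-axis: (x,y) -> (x,-y)
(12.3, 26.9) -> (12.3, -26.9)

(12.3, -26.9)


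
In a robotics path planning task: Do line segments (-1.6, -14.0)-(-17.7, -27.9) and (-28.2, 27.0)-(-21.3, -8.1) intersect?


Cross products: d1=650.76, d2=-10.26, d3=-1029.84, d4=-368.82
d1*d2 < 0 and d3*d4 < 0? no

No, they don't intersect


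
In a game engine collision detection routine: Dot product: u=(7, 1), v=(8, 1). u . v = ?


u . v = u_x*v_x + u_y*v_y = 7*8 + 1*1
= 56 + 1 = 57

57


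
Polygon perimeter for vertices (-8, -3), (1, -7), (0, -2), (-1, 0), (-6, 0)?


Sides: (-8, -3)->(1, -7): sqrt(97) = 9.848858, (1, -7)->(0, -2): sqrt(26) = 5.09902, (0, -2)->(-1, 0): sqrt(5) = 2.236068, (-1, 0)->(-6, 0): sqrt(25) = 5, (-6, 0)->(-8, -3): sqrt(13) = 3.605551
Sum = 25.789497
Perimeter = 25.7895

25.7895


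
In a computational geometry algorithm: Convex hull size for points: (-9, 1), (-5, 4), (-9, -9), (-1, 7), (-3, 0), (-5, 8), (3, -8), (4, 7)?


Convex hull vertices (CCW): (-9, -9), (3, -8), (4, 7), (-5, 8), (-9, 1)
Count = 5

5


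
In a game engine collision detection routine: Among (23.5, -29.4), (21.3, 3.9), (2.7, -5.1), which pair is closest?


d(P0,P1) = 33.3726, d(P0,P2) = 31.9864, d(P1,P2) = 20.663
Closest: P1 and P2

Closest pair: (21.3, 3.9) and (2.7, -5.1), distance = 20.663


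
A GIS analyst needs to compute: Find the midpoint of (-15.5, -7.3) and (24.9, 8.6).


M = (((-15.5)+24.9)/2, ((-7.3)+8.6)/2)
= (4.7, 0.65)

(4.7, 0.65)


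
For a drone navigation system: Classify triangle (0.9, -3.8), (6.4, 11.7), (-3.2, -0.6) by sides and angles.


Side lengths squared: AB^2=270.5, BC^2=243.45, CA^2=27.05
Sorted: [27.05, 243.45, 270.5]
By sides: Scalene, By angles: Right

Scalene, Right


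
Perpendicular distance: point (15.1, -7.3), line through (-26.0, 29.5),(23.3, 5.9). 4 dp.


|cross product| = 844.28
|line direction| = sqrt(2987.45) = 54.6576
Distance = 844.28/sqrt(2987.45) = 15.4467

15.4467


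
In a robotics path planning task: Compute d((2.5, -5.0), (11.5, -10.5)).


dx=9, dy=-5.5
d^2 = 9^2 + (-5.5)^2 = 111.25
d = sqrt(111.25) = 10.5475

10.5475


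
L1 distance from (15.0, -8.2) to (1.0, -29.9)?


|15-1| + |(-8.2)-(-29.9)| = 14 + 21.7 = 35.7

35.7


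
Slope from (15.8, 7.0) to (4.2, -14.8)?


slope = (y2-y1)/(x2-x1) = ((-14.8)-7)/(4.2-15.8) = (-21.8)/(-11.6) = 1.8793

1.8793


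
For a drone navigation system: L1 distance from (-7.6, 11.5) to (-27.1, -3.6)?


|(-7.6)-(-27.1)| + |11.5-(-3.6)| = 19.5 + 15.1 = 34.6

34.6


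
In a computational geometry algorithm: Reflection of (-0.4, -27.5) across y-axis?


Reflection over y-axis: (x,y) -> (-x,y)
(-0.4, -27.5) -> (0.4, -27.5)

(0.4, -27.5)


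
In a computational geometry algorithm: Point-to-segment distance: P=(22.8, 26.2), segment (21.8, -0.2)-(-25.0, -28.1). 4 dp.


Project P onto AB: t = 0 (clamped to [0,1])
Closest point on segment: (21.8, -0.2)
Distance: 26.4189

26.4189


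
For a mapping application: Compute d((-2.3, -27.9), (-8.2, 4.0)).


dx=-5.9, dy=31.9
d^2 = (-5.9)^2 + 31.9^2 = 1052.42
d = sqrt(1052.42) = 32.441

32.441


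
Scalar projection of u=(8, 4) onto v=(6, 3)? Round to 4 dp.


u.v = 60, |v| = sqrt(45) = 6.7082
Scalar projection = u.v / |v| = 60 / sqrt(45) = 8.9443

8.9443


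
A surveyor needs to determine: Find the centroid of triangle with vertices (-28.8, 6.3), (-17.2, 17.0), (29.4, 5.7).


Centroid = ((x_A+x_B+x_C)/3, (y_A+y_B+y_C)/3)
= (((-28.8)+(-17.2)+29.4)/3, (6.3+17+5.7)/3)
= (-5.5333, 9.6667)

(-5.5333, 9.6667)


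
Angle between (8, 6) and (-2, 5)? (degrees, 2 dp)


u.v = 14, |u| = sqrt(100) = 10, |v| = sqrt(29) = 5.3852
cos(theta) = u.v/(|u||v|) = 14/sqrt(2900) = 0.259973
theta = acos(0.259973) = 74.93 degrees

74.93 degrees


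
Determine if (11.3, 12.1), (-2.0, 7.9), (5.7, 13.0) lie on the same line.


Cross product: ((-2)-11.3)*(13-12.1) - (7.9-12.1)*(5.7-11.3)
= -35.49

No, not collinear


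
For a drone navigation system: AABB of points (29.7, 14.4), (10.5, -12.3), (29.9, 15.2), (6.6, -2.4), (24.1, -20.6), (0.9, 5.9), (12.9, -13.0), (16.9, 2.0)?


x range: [0.9, 29.9]
y range: [-20.6, 15.2]
Bounding box: (0.9,-20.6) to (29.9,15.2)

(0.9,-20.6) to (29.9,15.2)


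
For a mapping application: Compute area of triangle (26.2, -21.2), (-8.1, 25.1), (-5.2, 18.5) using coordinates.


Area = |x_A(y_B-y_C) + x_B(y_C-y_A) + x_C(y_A-y_B)|/2
= |172.92 + (-321.57) + 240.76|/2
= 92.11/2 = 46.055

46.055


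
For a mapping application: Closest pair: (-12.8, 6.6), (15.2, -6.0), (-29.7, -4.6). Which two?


d(P0,P1) = 30.7044, d(P0,P2) = 20.2744, d(P1,P2) = 44.9218
Closest: P0 and P2

Closest pair: (-12.8, 6.6) and (-29.7, -4.6), distance = 20.2744


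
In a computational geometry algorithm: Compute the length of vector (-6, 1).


|u| = sqrt((-6)^2 + 1^2) = sqrt(37) = 6.0828

6.0828


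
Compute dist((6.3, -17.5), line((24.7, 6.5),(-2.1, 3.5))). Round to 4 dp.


|cross product| = 588
|line direction| = sqrt(727.24) = 26.9674
Distance = 588/sqrt(727.24) = 21.8041

21.8041


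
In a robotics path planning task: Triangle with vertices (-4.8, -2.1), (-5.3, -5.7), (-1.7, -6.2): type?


Side lengths squared: AB^2=13.21, BC^2=13.21, CA^2=26.42
Sorted: [13.21, 13.21, 26.42]
By sides: Isosceles, By angles: Right

Isosceles, Right


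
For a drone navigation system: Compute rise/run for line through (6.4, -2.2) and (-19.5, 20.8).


slope = (y2-y1)/(x2-x1) = (20.8-(-2.2))/((-19.5)-6.4) = 23/(-25.9) = -0.888

-0.888


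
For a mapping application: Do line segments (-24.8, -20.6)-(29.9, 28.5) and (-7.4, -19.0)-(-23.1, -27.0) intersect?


Cross products: d1=-114.08, d2=-447.35, d3=-766.82, d4=-433.55
d1*d2 < 0 and d3*d4 < 0? no

No, they don't intersect


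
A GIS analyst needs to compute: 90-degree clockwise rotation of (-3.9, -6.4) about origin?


90° CW: (x,y) -> (y, -x)
(-3.9,-6.4) -> (-6.4, 3.9)

(-6.4, 3.9)


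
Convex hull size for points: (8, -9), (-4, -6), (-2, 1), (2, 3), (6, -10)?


Convex hull vertices (CCW): (-4, -6), (6, -10), (8, -9), (2, 3), (-2, 1)
Count = 5

5


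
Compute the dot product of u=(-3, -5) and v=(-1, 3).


u . v = u_x*v_x + u_y*v_y = (-3)*(-1) + (-5)*3
= 3 + (-15) = -12

-12


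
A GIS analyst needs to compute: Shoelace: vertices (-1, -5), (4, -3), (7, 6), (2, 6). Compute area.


Shoelace sum: ((-1)*(-3) - 4*(-5)) + (4*6 - 7*(-3)) + (7*6 - 2*6) + (2*(-5) - (-1)*6)
= 94
Area = |94|/2 = 47

47


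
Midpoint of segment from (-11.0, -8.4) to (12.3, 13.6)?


M = (((-11)+12.3)/2, ((-8.4)+13.6)/2)
= (0.65, 2.6)

(0.65, 2.6)


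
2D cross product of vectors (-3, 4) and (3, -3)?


u x v = u_x*v_y - u_y*v_x = (-3)*(-3) - 4*3
= 9 - 12 = -3

-3


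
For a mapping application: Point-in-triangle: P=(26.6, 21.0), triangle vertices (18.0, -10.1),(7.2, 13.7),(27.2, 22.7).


Cross products: AB x AP = -540.56, BC x BP = -28.6, CA x CP = -4.04
All same sign? yes

Yes, inside


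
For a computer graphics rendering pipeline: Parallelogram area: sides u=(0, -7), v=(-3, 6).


|u x v| = |0*6 - (-7)*(-3)|
= |0 - 21| = 21

21


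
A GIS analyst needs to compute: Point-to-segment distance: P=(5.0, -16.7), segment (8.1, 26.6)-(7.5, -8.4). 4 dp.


Project P onto AB: t = 1 (clamped to [0,1])
Closest point on segment: (7.5, -8.4)
Distance: 8.6683

8.6683


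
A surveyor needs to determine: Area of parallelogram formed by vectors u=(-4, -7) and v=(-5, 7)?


|u x v| = |(-4)*7 - (-7)*(-5)|
= |(-28) - 35| = 63

63


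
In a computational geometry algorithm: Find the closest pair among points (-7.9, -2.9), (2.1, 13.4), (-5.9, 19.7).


d(P0,P1) = 19.123, d(P0,P2) = 22.6883, d(P1,P2) = 10.1828
Closest: P1 and P2

Closest pair: (2.1, 13.4) and (-5.9, 19.7), distance = 10.1828


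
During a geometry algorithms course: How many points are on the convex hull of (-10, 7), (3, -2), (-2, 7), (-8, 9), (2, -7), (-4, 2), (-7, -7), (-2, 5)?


Convex hull vertices (CCW): (-10, 7), (-7, -7), (2, -7), (3, -2), (-2, 7), (-8, 9)
Count = 6

6


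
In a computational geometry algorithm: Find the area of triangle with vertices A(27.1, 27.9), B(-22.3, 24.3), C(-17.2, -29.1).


Area = |x_A(y_B-y_C) + x_B(y_C-y_A) + x_C(y_A-y_B)|/2
= |1447.14 + 1271.1 + (-61.92)|/2
= 2656.32/2 = 1328.16

1328.16


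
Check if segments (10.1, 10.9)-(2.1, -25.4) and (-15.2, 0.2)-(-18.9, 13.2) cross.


Cross products: d1=-368.49, d2=-130.18, d3=-832.79, d4=-1071.1
d1*d2 < 0 and d3*d4 < 0? no

No, they don't intersect


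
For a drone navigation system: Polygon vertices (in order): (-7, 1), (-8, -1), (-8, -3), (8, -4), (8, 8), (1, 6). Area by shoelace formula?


Shoelace sum: ((-7)*(-1) - (-8)*1) + ((-8)*(-3) - (-8)*(-1)) + ((-8)*(-4) - 8*(-3)) + (8*8 - 8*(-4)) + (8*6 - 1*8) + (1*1 - (-7)*6)
= 266
Area = |266|/2 = 133

133


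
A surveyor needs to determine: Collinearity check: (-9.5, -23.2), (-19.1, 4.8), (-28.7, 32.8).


Cross product: ((-19.1)-(-9.5))*(32.8-(-23.2)) - (4.8-(-23.2))*((-28.7)-(-9.5))
= 0

Yes, collinear


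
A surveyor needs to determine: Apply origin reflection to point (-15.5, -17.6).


Reflection over origin: (x,y) -> (-x,-y)
(-15.5, -17.6) -> (15.5, 17.6)

(15.5, 17.6)


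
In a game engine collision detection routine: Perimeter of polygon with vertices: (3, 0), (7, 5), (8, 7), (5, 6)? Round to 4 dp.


Sides: (3, 0)->(7, 5): sqrt(41) = 6.403124, (7, 5)->(8, 7): sqrt(5) = 2.236068, (8, 7)->(5, 6): sqrt(10) = 3.162278, (5, 6)->(3, 0): sqrt(40) = 6.324555
Sum = 18.126025
Perimeter = 18.126

18.126


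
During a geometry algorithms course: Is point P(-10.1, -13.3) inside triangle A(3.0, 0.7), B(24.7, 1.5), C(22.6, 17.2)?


Cross products: AB x AP = -293.32, BC x BP = 577.44, CA x CP = 58.25
All same sign? no

No, outside


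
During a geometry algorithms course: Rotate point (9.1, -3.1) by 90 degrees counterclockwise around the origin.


90° CCW: (x,y) -> (-y, x)
(9.1,-3.1) -> (3.1, 9.1)

(3.1, 9.1)


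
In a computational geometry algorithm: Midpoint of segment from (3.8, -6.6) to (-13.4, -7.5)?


M = ((3.8+(-13.4))/2, ((-6.6)+(-7.5))/2)
= (-4.8, -7.05)

(-4.8, -7.05)


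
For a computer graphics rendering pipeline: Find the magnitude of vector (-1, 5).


|u| = sqrt((-1)^2 + 5^2) = sqrt(26) = 5.099

5.099


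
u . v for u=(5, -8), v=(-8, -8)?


u . v = u_x*v_x + u_y*v_y = 5*(-8) + (-8)*(-8)
= (-40) + 64 = 24

24


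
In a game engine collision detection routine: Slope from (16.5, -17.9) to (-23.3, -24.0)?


slope = (y2-y1)/(x2-x1) = ((-24)-(-17.9))/((-23.3)-16.5) = (-6.1)/(-39.8) = 0.1533

0.1533


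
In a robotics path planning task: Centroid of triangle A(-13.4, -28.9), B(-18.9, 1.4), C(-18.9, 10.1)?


Centroid = ((x_A+x_B+x_C)/3, (y_A+y_B+y_C)/3)
= (((-13.4)+(-18.9)+(-18.9))/3, ((-28.9)+1.4+10.1)/3)
= (-17.0667, -5.8)

(-17.0667, -5.8)


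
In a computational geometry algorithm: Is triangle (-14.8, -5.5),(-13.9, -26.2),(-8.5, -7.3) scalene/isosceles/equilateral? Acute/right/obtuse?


Side lengths squared: AB^2=429.3, BC^2=386.37, CA^2=42.93
Sorted: [42.93, 386.37, 429.3]
By sides: Scalene, By angles: Right

Scalene, Right


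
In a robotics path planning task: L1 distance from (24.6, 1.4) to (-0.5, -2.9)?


|24.6-(-0.5)| + |1.4-(-2.9)| = 25.1 + 4.3 = 29.4

29.4


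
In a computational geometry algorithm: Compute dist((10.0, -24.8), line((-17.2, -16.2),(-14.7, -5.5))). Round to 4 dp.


|cross product| = 312.54
|line direction| = sqrt(120.74) = 10.9882
Distance = 312.54/sqrt(120.74) = 28.4433

28.4433


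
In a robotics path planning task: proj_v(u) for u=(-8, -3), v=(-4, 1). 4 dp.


u.v = 29, |v| = sqrt(17) = 4.1231
Scalar projection = u.v / |v| = 29 / sqrt(17) = 7.0335

7.0335


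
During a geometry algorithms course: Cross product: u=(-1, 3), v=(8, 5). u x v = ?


u x v = u_x*v_y - u_y*v_x = (-1)*5 - 3*8
= (-5) - 24 = -29

-29


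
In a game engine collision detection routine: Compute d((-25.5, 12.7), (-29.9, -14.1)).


dx=-4.4, dy=-26.8
d^2 = (-4.4)^2 + (-26.8)^2 = 737.6
d = sqrt(737.6) = 27.1588

27.1588


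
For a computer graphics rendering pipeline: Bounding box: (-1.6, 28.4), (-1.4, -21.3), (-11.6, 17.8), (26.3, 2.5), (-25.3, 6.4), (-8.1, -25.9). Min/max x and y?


x range: [-25.3, 26.3]
y range: [-25.9, 28.4]
Bounding box: (-25.3,-25.9) to (26.3,28.4)

(-25.3,-25.9) to (26.3,28.4)


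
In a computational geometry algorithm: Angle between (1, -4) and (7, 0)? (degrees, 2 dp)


u.v = 7, |u| = sqrt(17) = 4.1231, |v| = sqrt(49) = 7
cos(theta) = u.v/(|u||v|) = 7/sqrt(833) = 0.242536
theta = acos(0.242536) = 75.96 degrees

75.96 degrees


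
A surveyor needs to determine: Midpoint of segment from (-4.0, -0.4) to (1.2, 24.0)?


M = (((-4)+1.2)/2, ((-0.4)+24)/2)
= (-1.4, 11.8)

(-1.4, 11.8)


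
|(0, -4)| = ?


|u| = sqrt(0^2 + (-4)^2) = sqrt(16) = 4

4


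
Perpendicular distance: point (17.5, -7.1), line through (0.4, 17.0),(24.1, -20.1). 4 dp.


|cross product| = 63.24
|line direction| = sqrt(1938.1) = 44.0239
Distance = 63.24/sqrt(1938.1) = 1.4365

1.4365


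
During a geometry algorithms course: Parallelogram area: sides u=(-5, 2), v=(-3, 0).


|u x v| = |(-5)*0 - 2*(-3)|
= |0 - (-6)| = 6

6


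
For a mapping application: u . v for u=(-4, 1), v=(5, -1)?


u . v = u_x*v_x + u_y*v_y = (-4)*5 + 1*(-1)
= (-20) + (-1) = -21

-21


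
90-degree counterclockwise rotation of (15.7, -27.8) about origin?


90° CCW: (x,y) -> (-y, x)
(15.7,-27.8) -> (27.8, 15.7)

(27.8, 15.7)


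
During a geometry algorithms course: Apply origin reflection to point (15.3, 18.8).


Reflection over origin: (x,y) -> (-x,-y)
(15.3, 18.8) -> (-15.3, -18.8)

(-15.3, -18.8)


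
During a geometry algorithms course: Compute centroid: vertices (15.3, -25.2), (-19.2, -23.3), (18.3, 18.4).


Centroid = ((x_A+x_B+x_C)/3, (y_A+y_B+y_C)/3)
= ((15.3+(-19.2)+18.3)/3, ((-25.2)+(-23.3)+18.4)/3)
= (4.8, -10.0333)

(4.8, -10.0333)


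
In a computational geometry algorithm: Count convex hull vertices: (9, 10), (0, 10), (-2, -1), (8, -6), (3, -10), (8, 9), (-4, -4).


Convex hull vertices (CCW): (-4, -4), (3, -10), (8, -6), (9, 10), (0, 10)
Count = 5

5


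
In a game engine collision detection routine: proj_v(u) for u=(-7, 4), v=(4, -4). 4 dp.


u.v = -44, |v| = sqrt(32) = 5.6569
Scalar projection = u.v / |v| = -44 / sqrt(32) = -7.7782

-7.7782


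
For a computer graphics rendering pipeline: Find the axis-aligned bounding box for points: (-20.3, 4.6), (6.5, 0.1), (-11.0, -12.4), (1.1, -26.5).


x range: [-20.3, 6.5]
y range: [-26.5, 4.6]
Bounding box: (-20.3,-26.5) to (6.5,4.6)

(-20.3,-26.5) to (6.5,4.6)


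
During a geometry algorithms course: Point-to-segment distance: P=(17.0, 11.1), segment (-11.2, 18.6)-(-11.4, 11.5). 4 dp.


Project P onto AB: t = 0.9437 (clamped to [0,1])
Closest point on segment: (-11.3887, 11.8997)
Distance: 28.4

28.4


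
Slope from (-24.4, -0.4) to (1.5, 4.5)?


slope = (y2-y1)/(x2-x1) = (4.5-(-0.4))/(1.5-(-24.4)) = 4.9/25.9 = 0.1892

0.1892


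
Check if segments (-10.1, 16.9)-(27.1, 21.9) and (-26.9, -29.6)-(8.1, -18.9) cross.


Cross products: d1=1447.74, d2=1224.7, d3=-1645.8, d4=-1422.76
d1*d2 < 0 and d3*d4 < 0? no

No, they don't intersect


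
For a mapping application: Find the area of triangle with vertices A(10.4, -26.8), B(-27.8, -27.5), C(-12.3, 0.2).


Area = |x_A(y_B-y_C) + x_B(y_C-y_A) + x_C(y_A-y_B)|/2
= |(-288.08) + (-750.6) + (-8.61)|/2
= 1047.29/2 = 523.645

523.645


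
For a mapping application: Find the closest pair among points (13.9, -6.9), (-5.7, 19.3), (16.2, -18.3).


d(P0,P1) = 32.72, d(P0,P2) = 11.6297, d(P1,P2) = 43.5129
Closest: P0 and P2

Closest pair: (13.9, -6.9) and (16.2, -18.3), distance = 11.6297


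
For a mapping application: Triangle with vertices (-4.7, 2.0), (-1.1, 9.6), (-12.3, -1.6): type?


Side lengths squared: AB^2=70.72, BC^2=250.88, CA^2=70.72
Sorted: [70.72, 70.72, 250.88]
By sides: Isosceles, By angles: Obtuse

Isosceles, Obtuse


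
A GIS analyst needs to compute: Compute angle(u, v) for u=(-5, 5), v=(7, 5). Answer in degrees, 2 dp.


u.v = -10, |u| = sqrt(50) = 7.0711, |v| = sqrt(74) = 8.6023
cos(theta) = u.v/(|u||v|) = -10/sqrt(3700) = -0.164399
theta = acos(-0.164399) = 99.46 degrees

99.46 degrees


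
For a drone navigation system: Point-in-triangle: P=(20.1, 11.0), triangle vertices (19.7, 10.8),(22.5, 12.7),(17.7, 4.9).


Cross products: AB x AP = -0.2, BC x BP = -10.56, CA x CP = -1.96
All same sign? yes

Yes, inside


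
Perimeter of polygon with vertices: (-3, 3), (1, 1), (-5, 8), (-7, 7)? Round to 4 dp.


Sides: (-3, 3)->(1, 1): sqrt(20) = 4.472136, (1, 1)->(-5, 8): sqrt(85) = 9.219544, (-5, 8)->(-7, 7): sqrt(5) = 2.236068, (-7, 7)->(-3, 3): sqrt(32) = 5.656854
Sum = 21.584602
Perimeter = 21.5846

21.5846


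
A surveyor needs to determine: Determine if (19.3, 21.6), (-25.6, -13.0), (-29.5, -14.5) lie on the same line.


Cross product: ((-25.6)-19.3)*((-14.5)-21.6) - ((-13)-21.6)*((-29.5)-19.3)
= -67.59

No, not collinear


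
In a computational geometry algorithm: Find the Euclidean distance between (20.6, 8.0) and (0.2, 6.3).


dx=-20.4, dy=-1.7
d^2 = (-20.4)^2 + (-1.7)^2 = 419.05
d = sqrt(419.05) = 20.4707

20.4707


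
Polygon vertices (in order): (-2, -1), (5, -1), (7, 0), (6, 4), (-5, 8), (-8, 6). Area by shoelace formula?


Shoelace sum: ((-2)*(-1) - 5*(-1)) + (5*0 - 7*(-1)) + (7*4 - 6*0) + (6*8 - (-5)*4) + ((-5)*6 - (-8)*8) + ((-8)*(-1) - (-2)*6)
= 164
Area = |164|/2 = 82

82


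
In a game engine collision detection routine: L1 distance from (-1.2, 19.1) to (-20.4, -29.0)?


|(-1.2)-(-20.4)| + |19.1-(-29)| = 19.2 + 48.1 = 67.3

67.3


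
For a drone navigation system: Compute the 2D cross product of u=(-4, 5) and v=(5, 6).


u x v = u_x*v_y - u_y*v_x = (-4)*6 - 5*5
= (-24) - 25 = -49

-49


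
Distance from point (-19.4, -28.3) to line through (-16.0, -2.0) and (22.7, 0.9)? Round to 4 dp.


|cross product| = 1007.95
|line direction| = sqrt(1506.1) = 38.8085
Distance = 1007.95/sqrt(1506.1) = 25.9724

25.9724


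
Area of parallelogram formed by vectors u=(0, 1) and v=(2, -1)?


|u x v| = |0*(-1) - 1*2|
= |0 - 2| = 2

2


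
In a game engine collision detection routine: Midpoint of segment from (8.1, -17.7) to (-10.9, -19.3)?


M = ((8.1+(-10.9))/2, ((-17.7)+(-19.3))/2)
= (-1.4, -18.5)

(-1.4, -18.5)


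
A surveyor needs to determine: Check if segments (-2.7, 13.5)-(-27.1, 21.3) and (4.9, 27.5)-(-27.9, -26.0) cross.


Cross products: d1=52.6, d2=-1508.64, d3=-400.88, d4=1160.36
d1*d2 < 0 and d3*d4 < 0? yes

Yes, they intersect


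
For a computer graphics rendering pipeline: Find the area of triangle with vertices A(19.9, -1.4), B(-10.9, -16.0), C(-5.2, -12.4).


Area = |x_A(y_B-y_C) + x_B(y_C-y_A) + x_C(y_A-y_B)|/2
= |(-71.64) + 119.9 + (-75.92)|/2
= 27.66/2 = 13.83

13.83


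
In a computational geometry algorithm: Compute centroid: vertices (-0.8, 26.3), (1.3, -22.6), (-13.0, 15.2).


Centroid = ((x_A+x_B+x_C)/3, (y_A+y_B+y_C)/3)
= (((-0.8)+1.3+(-13))/3, (26.3+(-22.6)+15.2)/3)
= (-4.1667, 6.3)

(-4.1667, 6.3)


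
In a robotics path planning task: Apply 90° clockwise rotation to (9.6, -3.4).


90° CW: (x,y) -> (y, -x)
(9.6,-3.4) -> (-3.4, -9.6)

(-3.4, -9.6)


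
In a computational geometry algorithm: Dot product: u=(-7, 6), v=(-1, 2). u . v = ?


u . v = u_x*v_x + u_y*v_y = (-7)*(-1) + 6*2
= 7 + 12 = 19

19


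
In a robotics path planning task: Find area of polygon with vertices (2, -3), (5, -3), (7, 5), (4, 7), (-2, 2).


Shoelace sum: (2*(-3) - 5*(-3)) + (5*5 - 7*(-3)) + (7*7 - 4*5) + (4*2 - (-2)*7) + ((-2)*(-3) - 2*2)
= 108
Area = |108|/2 = 54

54


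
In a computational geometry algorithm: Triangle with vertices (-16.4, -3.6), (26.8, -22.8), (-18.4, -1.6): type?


Side lengths squared: AB^2=2234.88, BC^2=2492.48, CA^2=8
Sorted: [8, 2234.88, 2492.48]
By sides: Scalene, By angles: Obtuse

Scalene, Obtuse


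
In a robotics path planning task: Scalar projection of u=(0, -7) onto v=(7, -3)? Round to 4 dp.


u.v = 21, |v| = sqrt(58) = 7.6158
Scalar projection = u.v / |v| = 21 / sqrt(58) = 2.7574

2.7574


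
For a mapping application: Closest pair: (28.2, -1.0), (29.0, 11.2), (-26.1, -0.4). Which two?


d(P0,P1) = 12.2262, d(P0,P2) = 54.3033, d(P1,P2) = 56.3078
Closest: P0 and P1

Closest pair: (28.2, -1.0) and (29.0, 11.2), distance = 12.2262


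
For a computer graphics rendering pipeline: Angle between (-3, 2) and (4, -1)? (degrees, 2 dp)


u.v = -14, |u| = sqrt(13) = 3.6056, |v| = sqrt(17) = 4.1231
cos(theta) = u.v/(|u||v|) = -14/sqrt(221) = -0.941742
theta = acos(-0.941742) = 160.35 degrees

160.35 degrees


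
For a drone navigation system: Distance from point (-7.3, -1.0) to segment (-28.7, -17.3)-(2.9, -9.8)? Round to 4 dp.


Project P onto AB: t = 0.757 (clamped to [0,1])
Closest point on segment: (-4.7788, -11.6225)
Distance: 10.9176

10.9176
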